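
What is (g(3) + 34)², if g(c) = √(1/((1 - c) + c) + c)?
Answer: 1296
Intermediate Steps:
g(c) = √(1 + c) (g(c) = √(1/1 + c) = √(1 + c))
(g(3) + 34)² = (√(1 + 3) + 34)² = (√4 + 34)² = (2 + 34)² = 36² = 1296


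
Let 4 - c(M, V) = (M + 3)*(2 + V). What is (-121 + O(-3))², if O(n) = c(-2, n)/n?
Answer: 135424/9 ≈ 15047.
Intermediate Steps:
c(M, V) = 4 - (2 + V)*(3 + M) (c(M, V) = 4 - (M + 3)*(2 + V) = 4 - (3 + M)*(2 + V) = 4 - (2 + V)*(3 + M))
O(n) = (2 - n)/n (O(n) = (-2 - 3*n - 2*(-2) - 1*(-2)*n)/n = (-2 - 3*n + 4 + 2*n)/n = (2 - n)/n)
(-121 + O(-3))² = (-121 + (2 - 1*(-3))/(-3))² = (-121 - (2 + 3)/3)² = (-121 - ⅓*5)² = (-121 - 5/3)² = (-368/3)² = 135424/9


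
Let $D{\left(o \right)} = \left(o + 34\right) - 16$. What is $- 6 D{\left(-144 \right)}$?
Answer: $756$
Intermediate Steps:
$D{\left(o \right)} = 18 + o$ ($D{\left(o \right)} = \left(34 + o\right) - 16 = 18 + o$)
$- 6 D{\left(-144 \right)} = - 6 \left(18 - 144\right) = \left(-6\right) \left(-126\right) = 756$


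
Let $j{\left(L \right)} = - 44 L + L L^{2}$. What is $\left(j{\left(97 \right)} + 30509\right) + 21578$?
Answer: $960492$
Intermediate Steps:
$j{\left(L \right)} = L^{3} - 44 L$ ($j{\left(L \right)} = - 44 L + L^{3} = L^{3} - 44 L$)
$\left(j{\left(97 \right)} + 30509\right) + 21578 = \left(97 \left(-44 + 97^{2}\right) + 30509\right) + 21578 = \left(97 \left(-44 + 9409\right) + 30509\right) + 21578 = \left(97 \cdot 9365 + 30509\right) + 21578 = \left(908405 + 30509\right) + 21578 = 938914 + 21578 = 960492$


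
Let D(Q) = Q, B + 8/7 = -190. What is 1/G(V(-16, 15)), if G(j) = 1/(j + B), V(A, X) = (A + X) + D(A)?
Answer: -1457/7 ≈ -208.14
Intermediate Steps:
B = -1338/7 (B = -8/7 - 190 = -1338/7 ≈ -191.14)
V(A, X) = X + 2*A (V(A, X) = (A + X) + A = X + 2*A)
G(j) = 1/(-1338/7 + j) (G(j) = 1/(j - 1338/7) = 1/(-1338/7 + j))
1/G(V(-16, 15)) = 1/(7/(-1338 + 7*(15 + 2*(-16)))) = 1/(7/(-1338 + 7*(15 - 32))) = 1/(7/(-1338 + 7*(-17))) = 1/(7/(-1338 - 119)) = 1/(7/(-1457)) = 1/(7*(-1/1457)) = 1/(-7/1457) = -1457/7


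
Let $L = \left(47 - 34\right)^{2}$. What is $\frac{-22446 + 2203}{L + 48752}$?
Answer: $- \frac{20243}{48921} \approx -0.41379$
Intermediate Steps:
$L = 169$ ($L = 13^{2} = 169$)
$\frac{-22446 + 2203}{L + 48752} = \frac{-22446 + 2203}{169 + 48752} = - \frac{20243}{48921}$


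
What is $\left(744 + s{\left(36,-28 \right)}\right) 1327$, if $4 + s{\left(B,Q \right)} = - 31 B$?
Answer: $-498952$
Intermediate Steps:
$s{\left(B,Q \right)} = -4 - 31 B$
$\left(744 + s{\left(36,-28 \right)}\right) 1327 = \left(744 - 1120\right) 1327 = \left(-376\right) 1327 = -498952$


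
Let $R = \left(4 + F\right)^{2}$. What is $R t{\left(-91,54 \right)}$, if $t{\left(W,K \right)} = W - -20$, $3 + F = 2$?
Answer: $-639$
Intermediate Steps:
$F = -1$ ($F = -3 + 2 = -1$)
$R = 9$ ($R = \left(4 - 1\right)^{2} = 3^{2} = 9$)
$t{\left(W,K \right)} = 20 + W$ ($t{\left(W,K \right)} = W + 20 = 20 + W$)
$R t{\left(-91,54 \right)} = 9 \left(20 - 91\right) = 9 \left(-71\right) = -639$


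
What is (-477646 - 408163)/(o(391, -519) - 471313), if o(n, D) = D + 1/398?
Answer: 352551982/187789135 ≈ 1.8774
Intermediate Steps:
o(n, D) = 1/398 + D (o(n, D) = D + 1/398 = 1/398 + D)
(-477646 - 408163)/(o(391, -519) - 471313) = (-477646 - 408163)/((1/398 - 519) - 471313) = -885809/(-206561/398 - 471313) = -885809/(-187789135/398) = -885809*(-398/187789135) = 352551982/187789135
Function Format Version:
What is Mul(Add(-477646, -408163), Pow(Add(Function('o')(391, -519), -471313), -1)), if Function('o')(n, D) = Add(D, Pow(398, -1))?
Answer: Rational(352551982, 187789135) ≈ 1.8774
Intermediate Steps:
Function('o')(n, D) = Add(Rational(1, 398), D) (Function('o')(n, D) = Add(D, Rational(1, 398)) = Add(Rational(1, 398), D))
Mul(Add(-477646, -408163), Pow(Add(Function('o')(391, -519), -471313), -1)) = Mul(Add(-477646, -408163), Pow(Add(Add(Rational(1, 398), -519), -471313), -1)) = Mul(-885809, Pow(Add(Rational(-206561, 398), -471313), -1)) = Mul(-885809, Pow(Rational(-187789135, 398), -1)) = Mul(-885809, Rational(-398, 187789135)) = Rational(352551982, 187789135)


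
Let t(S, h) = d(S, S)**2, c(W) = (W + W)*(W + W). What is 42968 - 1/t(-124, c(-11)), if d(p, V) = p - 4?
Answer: 703987711/16384 ≈ 42968.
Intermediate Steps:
d(p, V) = -4 + p
c(W) = 4*W**2 (c(W) = (2*W)*(2*W) = 4*W**2)
t(S, h) = (-4 + S)**2
42968 - 1/t(-124, c(-11)) = 42968 - 1/((-4 - 124)**2) = 42968 - 1/((-128)**2) = 42968 - 1/16384 = 703987711/16384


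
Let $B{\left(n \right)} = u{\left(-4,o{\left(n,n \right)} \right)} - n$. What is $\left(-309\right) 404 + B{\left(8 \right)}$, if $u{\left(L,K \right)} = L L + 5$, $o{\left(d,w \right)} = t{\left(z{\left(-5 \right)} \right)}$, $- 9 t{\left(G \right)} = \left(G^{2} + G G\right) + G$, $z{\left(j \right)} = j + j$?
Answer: $-124823$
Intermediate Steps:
$z{\left(j \right)} = 2 j$
$t{\left(G \right)} = - \frac{2 G^{2}}{9} - \frac{G}{9}$ ($t{\left(G \right)} = - \frac{\left(G^{2} + G G\right) + G}{9} = - \frac{\left(G^{2} + G^{2}\right) + G}{9} = - \frac{2 G^{2} + G}{9} = - \frac{G + 2 G^{2}}{9} = - \frac{2 G^{2}}{9} - \frac{G}{9}$)
$o{\left(d,w \right)} = - \frac{190}{9}$ ($o{\left(d,w \right)} = - \frac{2 \left(-5\right) \left(1 + 2 \cdot 2 \left(-5\right)\right)}{9} = \left(- \frac{1}{9}\right) \left(-10\right) \left(1 + 2 \left(-10\right)\right) = \left(- \frac{1}{9}\right) \left(-10\right) \left(1 - 20\right) = \left(- \frac{1}{9}\right) \left(-10\right) \left(-19\right) = - \frac{190}{9}$)
$u{\left(L,K \right)} = 5 + L^{2}$ ($u{\left(L,K \right)} = L^{2} + 5 = 5 + L^{2}$)
$B{\left(n \right)} = 21 - n$ ($B{\left(n \right)} = \left(5 + \left(-4\right)^{2}\right) - n = \left(5 + 16\right) - n = 21 - n$)
$\left(-309\right) 404 + B{\left(8 \right)} = \left(-309\right) 404 + \left(21 - 8\right) = -124836 + \left(21 - 8\right) = -124836 + 13 = -124823$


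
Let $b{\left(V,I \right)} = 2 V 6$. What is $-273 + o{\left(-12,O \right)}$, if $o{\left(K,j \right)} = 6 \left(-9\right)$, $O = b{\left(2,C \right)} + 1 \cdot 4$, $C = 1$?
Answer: $-327$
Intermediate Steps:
$b{\left(V,I \right)} = 12 V$
$O = 28$ ($O = 12 \cdot 2 + 1 \cdot 4 = 24 + 4 = 28$)
$o{\left(K,j \right)} = -54$
$-273 + o{\left(-12,O \right)} = -273 - 54 = -327$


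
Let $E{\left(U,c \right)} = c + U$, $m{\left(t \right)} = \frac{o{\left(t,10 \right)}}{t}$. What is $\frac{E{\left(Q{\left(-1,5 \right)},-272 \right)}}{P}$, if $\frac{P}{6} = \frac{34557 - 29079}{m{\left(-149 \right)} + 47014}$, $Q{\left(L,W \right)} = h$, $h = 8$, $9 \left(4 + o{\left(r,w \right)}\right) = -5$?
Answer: $- \frac{126091630}{333909} \approx -377.62$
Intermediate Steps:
$o{\left(r,w \right)} = - \frac{41}{9}$ ($o{\left(r,w \right)} = -4 + \frac{1}{9} \left(-5\right) = -4 - \frac{5}{9} = - \frac{41}{9}$)
$m{\left(t \right)} = - \frac{41}{9 t}$
$Q{\left(L,W \right)} = 8$
$P = \frac{44075988}{63045815}$ ($P = 6 \frac{34557 - 29079}{- \frac{41}{9 \left(-149\right)} + 47014} = 6 \frac{34557 - 29079}{\left(- \frac{41}{9}\right) \left(- \frac{1}{149}\right) + 47014} = 6 \frac{34557 - 29079}{\frac{41}{1341} + 47014} = 6 \frac{5478}{\frac{63045815}{1341}} = 6 \cdot 5478 \cdot \frac{1341}{63045815} = 6 \cdot \frac{7345998}{63045815} = \frac{44075988}{63045815} \approx 0.69911$)
$E{\left(U,c \right)} = U + c$
$\frac{E{\left(Q{\left(-1,5 \right)},-272 \right)}}{P} = \frac{8 - 272}{\frac{44075988}{63045815}} = \left(-264\right) \frac{63045815}{44075988} = - \frac{126091630}{333909}$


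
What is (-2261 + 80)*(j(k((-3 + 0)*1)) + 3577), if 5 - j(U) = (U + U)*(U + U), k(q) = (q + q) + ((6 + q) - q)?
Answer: -7812342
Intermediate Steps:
k(q) = 6 + 2*q (k(q) = 2*q + 6 = 6 + 2*q)
j(U) = 5 - 4*U² (j(U) = 5 - (U + U)*(U + U) = 5 - 2*U*2*U = 5 - 4*U²)
(-2261 + 80)*(j(k((-3 + 0)*1)) + 3577) = (-2261 + 80)*((5 - 4*(6 + 2*((-3 + 0)*1))²) + 3577) = -2181*((5 - 4*(6 + 2*(-3*1))²) + 3577) = -2181*((5 - 4*(6 + 2*(-3))²) + 3577) = -2181*((5 - 4*(6 - 6)²) + 3577) = -2181*((5 - 4*0²) + 3577) = -2181*((5 - 4*0) + 3577) = -2181*((5 + 0) + 3577) = -2181*(5 + 3577) = -2181*3582 = -7812342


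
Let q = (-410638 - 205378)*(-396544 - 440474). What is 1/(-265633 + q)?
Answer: 1/515616214655 ≈ 1.9394e-12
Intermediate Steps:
q = 515616480288 (q = -616016*(-837018) = 515616480288)
1/(-265633 + q) = 1/(-265633 + 515616480288) = 1/515616214655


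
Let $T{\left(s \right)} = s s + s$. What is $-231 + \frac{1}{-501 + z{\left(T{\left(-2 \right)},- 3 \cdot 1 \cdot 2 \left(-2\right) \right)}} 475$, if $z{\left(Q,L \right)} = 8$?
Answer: $- \frac{114358}{493} \approx -231.96$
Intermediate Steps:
$T{\left(s \right)} = s + s^{2}$ ($T{\left(s \right)} = s^{2} + s = s + s^{2}$)
$-231 + \frac{1}{-501 + z{\left(T{\left(-2 \right)},- 3 \cdot 1 \cdot 2 \left(-2\right) \right)}} 475 = -231 + \frac{1}{-501 + 8} \cdot 475 = -231 + \frac{1}{-493} \cdot 475 = -231 - \frac{475}{493} = - \frac{114358}{493}$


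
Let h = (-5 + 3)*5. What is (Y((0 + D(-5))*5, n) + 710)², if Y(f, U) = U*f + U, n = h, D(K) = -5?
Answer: 902500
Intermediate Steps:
h = -10 (h = -2*5 = -10)
n = -10
Y(f, U) = U + U*f
(Y((0 + D(-5))*5, n) + 710)² = (-10*(1 + (0 - 5)*5) + 710)² = (-10*(1 - 5*5) + 710)² = (-10*(1 - 25) + 710)² = (-10*(-24) + 710)² = (240 + 710)² = 950² = 902500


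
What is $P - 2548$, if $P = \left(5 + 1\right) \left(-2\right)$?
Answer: $-2560$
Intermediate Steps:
$P = -12$ ($P = 6 \left(-2\right) = -12$)
$P - 2548 = -12 - 2548 = -2560$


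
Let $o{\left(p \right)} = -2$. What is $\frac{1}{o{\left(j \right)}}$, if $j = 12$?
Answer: $- \frac{1}{2} \approx -0.5$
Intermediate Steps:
$\frac{1}{o{\left(j \right)}} = \frac{1}{-2} = - \frac{1}{2}$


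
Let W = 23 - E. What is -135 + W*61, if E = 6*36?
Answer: -11908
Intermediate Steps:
E = 216
W = -193 (W = 23 - 1*216 = 23 - 216 = -193)
-135 + W*61 = -135 - 193*61 = -135 - 11773 = -11908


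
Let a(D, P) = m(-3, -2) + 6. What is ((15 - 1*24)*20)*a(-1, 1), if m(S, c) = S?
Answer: -540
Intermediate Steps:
a(D, P) = 3 (a(D, P) = -3 + 6 = 3)
((15 - 1*24)*20)*a(-1, 1) = ((15 - 1*24)*20)*3 = ((15 - 24)*20)*3 = -9*20*3 = -180*3 = -540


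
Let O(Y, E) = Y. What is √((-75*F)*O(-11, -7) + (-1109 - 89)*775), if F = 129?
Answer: 5*I*√32881 ≈ 906.66*I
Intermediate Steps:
√((-75*F)*O(-11, -7) + (-1109 - 89)*775) = √(-75*129*(-11) + (-1109 - 89)*775) = √(-9675*(-11) - 1198*775) = √(106425 - 928450) = √(-822025) = 5*I*√32881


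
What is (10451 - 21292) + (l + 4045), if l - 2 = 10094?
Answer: 3300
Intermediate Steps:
l = 10096 (l = 2 + 10094 = 10096)
(10451 - 21292) + (l + 4045) = (10451 - 21292) + (10096 + 4045) = -10841 + 14141 = 3300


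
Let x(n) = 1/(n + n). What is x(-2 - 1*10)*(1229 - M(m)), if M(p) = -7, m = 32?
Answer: -103/2 ≈ -51.500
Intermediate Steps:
x(n) = 1/(2*n)
x(-2 - 1*10)*(1229 - M(m)) = (1/(2*(-2 - 1*10)))*(1229 - 1*(-7)) = (1/(2*(-2 - 10)))*(1229 + 7) = ((½)/(-12))*1236 = ((½)*(-1/12))*1236 = -1/24*1236 = -103/2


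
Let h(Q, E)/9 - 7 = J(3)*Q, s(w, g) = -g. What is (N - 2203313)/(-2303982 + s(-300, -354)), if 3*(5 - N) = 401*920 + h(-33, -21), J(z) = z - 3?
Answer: 6978907/6910884 ≈ 1.0098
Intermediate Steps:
J(z) = -3 + z
h(Q, E) = 63 (h(Q, E) = 63 + 9*((-3 + 3)*Q) = 63 + 9*(0*Q) = 63 + 9*0 = 63 + 0 = 63)
N = -368968/3 (N = 5 - (401*920 + 63)/3 = 5 - (368920 + 63)/3 = 5 - 1/3*368983 = 5 - 368983/3 = -368968/3 ≈ -1.2299e+5)
(N - 2203313)/(-2303982 + s(-300, -354)) = (-368968/3 - 2203313)/(-2303982 - 1*(-354)) = -6978907/(3*(-2303982 + 354)) = -6978907/3/(-2303628) = -6978907/3*(-1/2303628) = 6978907/6910884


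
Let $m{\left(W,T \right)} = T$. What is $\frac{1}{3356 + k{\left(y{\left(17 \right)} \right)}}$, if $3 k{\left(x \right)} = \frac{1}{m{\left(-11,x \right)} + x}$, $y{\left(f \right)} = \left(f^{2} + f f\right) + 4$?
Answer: $\frac{3492}{11719153} \approx 0.00029797$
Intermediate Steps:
$y{\left(f \right)} = 4 + 2 f^{2}$ ($y{\left(f \right)} = \left(f^{2} + f^{2}\right) + 4 = 2 f^{2} + 4 = 4 + 2 f^{2}$)
$k{\left(x \right)} = \frac{1}{6 x}$ ($k{\left(x \right)} = \frac{1}{3 \left(x + x\right)} = \frac{1}{3 \cdot 2 x} = \frac{\frac{1}{2} \frac{1}{x}}{3} = \frac{1}{6 x}$)
$\frac{1}{3356 + k{\left(y{\left(17 \right)} \right)}} = \frac{1}{3356 + \frac{1}{6 \left(4 + 2 \cdot 17^{2}\right)}} = \frac{1}{3356 + \frac{1}{6 \left(4 + 2 \cdot 289\right)}} = \frac{1}{3356 + \frac{1}{6 \left(4 + 578\right)}} = \frac{1}{3356 + \frac{1}{6 \cdot 582}} = \frac{1}{3356 + \frac{1}{6} \cdot \frac{1}{582}} = \frac{1}{3356 + \frac{1}{3492}} = \frac{1}{\frac{11719153}{3492}} = \frac{3492}{11719153}$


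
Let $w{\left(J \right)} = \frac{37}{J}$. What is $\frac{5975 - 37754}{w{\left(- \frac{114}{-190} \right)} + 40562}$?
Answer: $- \frac{95337}{121871} \approx -0.78228$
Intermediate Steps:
$\frac{5975 - 37754}{w{\left(- \frac{114}{-190} \right)} + 40562} = \frac{5975 - 37754}{\frac{37}{\left(-114\right) \frac{1}{-190}} + 40562} = - \frac{31779}{\frac{37}{\left(-114\right) \left(- \frac{1}{190}\right)} + 40562} = - \frac{31779}{\frac{37}{\frac{3}{5}} + 40562} = - \frac{31779}{37 \cdot \frac{5}{3} + 40562} = - \frac{31779}{\frac{185}{3} + 40562} = - \frac{31779}{\frac{121871}{3}} = \left(-31779\right) \frac{3}{121871} = - \frac{95337}{121871}$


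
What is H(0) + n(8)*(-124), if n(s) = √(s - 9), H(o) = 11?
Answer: 11 - 124*I ≈ 11.0 - 124.0*I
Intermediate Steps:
n(s) = √(-9 + s)
H(0) + n(8)*(-124) = 11 + √(-9 + 8)*(-124) = 11 + √(-1)*(-124) = 11 + I*(-124) = 11 - 124*I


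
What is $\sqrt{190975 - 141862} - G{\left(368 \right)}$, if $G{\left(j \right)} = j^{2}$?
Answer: $-135424 + 3 \sqrt{5457} \approx -1.352 \cdot 10^{5}$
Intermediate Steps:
$\sqrt{190975 - 141862} - G{\left(368 \right)} = \sqrt{190975 - 141862} - 368^{2} = \sqrt{49113} - 135424 = 3 \sqrt{5457} - 135424 = -135424 + 3 \sqrt{5457}$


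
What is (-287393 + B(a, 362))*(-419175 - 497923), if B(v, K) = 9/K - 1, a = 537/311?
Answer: 47705887605831/181 ≈ 2.6357e+11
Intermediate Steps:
a = 537/311 (a = 537*(1/311) = 537/311 ≈ 1.7267)
B(v, K) = -1 + 9/K
(-287393 + B(a, 362))*(-419175 - 497923) = (-287393 + (9 - 1*362)/362)*(-419175 - 497923) = (-287393 + (9 - 362)/362)*(-917098) = (-287393 + (1/362)*(-353))*(-917098) = (-287393 - 353/362)*(-917098) = -104036619/362*(-917098) = 47705887605831/181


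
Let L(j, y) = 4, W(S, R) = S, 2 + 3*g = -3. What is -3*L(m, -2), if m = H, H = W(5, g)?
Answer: -12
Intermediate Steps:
g = -5/3 (g = -⅔ + (⅓)*(-3) = -⅔ - 1 = -5/3 ≈ -1.6667)
H = 5
m = 5
-3*L(m, -2) = -3*4 = -12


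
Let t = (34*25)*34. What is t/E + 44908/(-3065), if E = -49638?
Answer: -1158860902/76070235 ≈ -15.234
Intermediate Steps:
t = 28900 (t = 850*34 = 28900)
t/E + 44908/(-3065) = 28900/(-49638) + 44908/(-3065) = 28900*(-1/49638) + 44908*(-1/3065) = -14450/24819 - 44908/3065 = -1158860902/76070235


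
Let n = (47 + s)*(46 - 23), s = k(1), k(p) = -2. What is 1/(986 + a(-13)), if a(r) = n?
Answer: 1/2021 ≈ 0.00049480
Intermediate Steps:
s = -2
n = 1035 (n = (47 - 2)*(46 - 23) = 45*23 = 1035)
a(r) = 1035
1/(986 + a(-13)) = 1/(986 + 1035) = 1/2021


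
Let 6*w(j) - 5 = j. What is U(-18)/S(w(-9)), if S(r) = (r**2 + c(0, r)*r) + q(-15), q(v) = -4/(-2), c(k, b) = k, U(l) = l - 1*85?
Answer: -927/22 ≈ -42.136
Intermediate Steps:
w(j) = 5/6 + j/6
U(l) = -85 + l (U(l) = l - 85 = -85 + l)
q(v) = 2 (q(v) = -4*(-1/2) = 2)
S(r) = 2 + r**2 (S(r) = (r**2 + 0*r) + 2 = (r**2 + 0) + 2 = r**2 + 2 = 2 + r**2)
U(-18)/S(w(-9)) = (-85 - 18)/(2 + (5/6 + (1/6)*(-9))**2) = -103/(2 + (5/6 - 3/2)**2) = -103/(2 + (-2/3)**2) = -103/(2 + 4/9) = -103/22/9 = -103*9/22 = -927/22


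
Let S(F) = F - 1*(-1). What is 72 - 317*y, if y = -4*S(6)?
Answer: 8948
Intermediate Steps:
S(F) = 1 + F (S(F) = F + 1 = 1 + F)
y = -28 (y = -4*(1 + 6) = -4*7 = -28)
72 - 317*y = 72 - 317*(-28) = 72 + 8876 = 8948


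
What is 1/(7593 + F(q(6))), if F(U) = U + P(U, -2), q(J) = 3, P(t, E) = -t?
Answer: 1/7593 ≈ 0.00013170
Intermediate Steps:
F(U) = 0 (F(U) = U - U = 0)
1/(7593 + F(q(6))) = 1/(7593 + 0) = 1/7593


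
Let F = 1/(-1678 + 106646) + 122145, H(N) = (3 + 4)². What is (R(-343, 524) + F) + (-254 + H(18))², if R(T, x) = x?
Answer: 17287599793/104968 ≈ 1.6469e+5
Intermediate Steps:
H(N) = 49 (H(N) = 7² = 49)
F = 12821316361/104968 (F = 1/104968 + 122145 = 12821316361/104968 ≈ 1.2215e+5)
(R(-343, 524) + F) + (-254 + H(18))² = (524 + 12821316361/104968) + (-254 + 49)² = 12876319593/104968 + (-205)² = 12876319593/104968 + 42025 = 17287599793/104968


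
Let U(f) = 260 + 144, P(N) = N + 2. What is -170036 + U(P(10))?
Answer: -169632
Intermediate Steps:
P(N) = 2 + N
U(f) = 404
-170036 + U(P(10)) = -170036 + 404 = -169632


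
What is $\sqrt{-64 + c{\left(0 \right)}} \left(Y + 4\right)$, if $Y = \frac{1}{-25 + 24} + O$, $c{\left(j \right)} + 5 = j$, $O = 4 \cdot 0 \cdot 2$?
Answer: $3 i \sqrt{69} \approx 24.92 i$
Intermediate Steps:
$O = 0$ ($O = 0 \cdot 2 = 0$)
$c{\left(j \right)} = -5 + j$
$Y = -1$ ($Y = \frac{1}{-25 + 24} + 0 = \frac{1}{-1} + 0 = -1 + 0 = -1$)
$\sqrt{-64 + c{\left(0 \right)}} \left(Y + 4\right) = \sqrt{-64 + \left(-5 + 0\right)} \left(-1 + 4\right) = \sqrt{-64 - 5} \cdot 3 = \sqrt{-69} \cdot 3 = i \sqrt{69} \cdot 3 = 3 i \sqrt{69}$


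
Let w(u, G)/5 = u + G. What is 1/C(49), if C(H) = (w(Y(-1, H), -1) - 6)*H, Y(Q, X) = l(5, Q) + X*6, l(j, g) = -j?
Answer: 1/70266 ≈ 1.4232e-5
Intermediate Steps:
Y(Q, X) = -5 + 6*X (Y(Q, X) = -1*5 + X*6 = -5 + 6*X)
w(u, G) = 5*G + 5*u (w(u, G) = 5*(u + G) = 5*(G + u) = 5*G + 5*u)
C(H) = H*(-36 + 30*H) (C(H) = ((5*(-1) + 5*(-5 + 6*H)) - 6)*H = ((-5 + (-25 + 30*H)) - 6)*H = ((-30 + 30*H) - 6)*H = (-36 + 30*H)*H = H*(-36 + 30*H))
1/C(49) = 1/(6*49*(-6 + 5*49)) = 1/(6*49*(-6 + 245)) = 1/(6*49*239) = 1/70266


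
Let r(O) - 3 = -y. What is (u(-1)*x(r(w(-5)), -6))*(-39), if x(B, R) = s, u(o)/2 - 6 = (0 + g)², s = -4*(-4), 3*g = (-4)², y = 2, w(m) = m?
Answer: -128960/3 ≈ -42987.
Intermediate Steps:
g = 16/3 (g = (⅓)*(-4)² = (⅓)*16 = 16/3 ≈ 5.3333)
s = 16
u(o) = 620/9 (u(o) = 12 + 2*(0 + 16/3)² = 12 + 2*(16/3)² = 12 + 2*(256/9) = 12 + 512/9 = 620/9)
r(O) = 1 (r(O) = 3 - 1*2 = 3 - 2 = 1)
x(B, R) = 16
(u(-1)*x(r(w(-5)), -6))*(-39) = ((620/9)*16)*(-39) = (9920/9)*(-39) = -128960/3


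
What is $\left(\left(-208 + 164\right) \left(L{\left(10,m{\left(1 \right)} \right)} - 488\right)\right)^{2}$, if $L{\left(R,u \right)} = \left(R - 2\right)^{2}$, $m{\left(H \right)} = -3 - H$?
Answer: $348046336$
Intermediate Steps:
$L{\left(R,u \right)} = \left(-2 + R\right)^{2}$
$\left(\left(-208 + 164\right) \left(L{\left(10,m{\left(1 \right)} \right)} - 488\right)\right)^{2} = \left(\left(-208 + 164\right) \left(\left(-2 + 10\right)^{2} - 488\right)\right)^{2} = \left(- 44 \left(8^{2} - 488\right)\right)^{2} = \left(- 44 \left(64 - 488\right)\right)^{2} = \left(\left(-44\right) \left(-424\right)\right)^{2} = 18656^{2} = 348046336$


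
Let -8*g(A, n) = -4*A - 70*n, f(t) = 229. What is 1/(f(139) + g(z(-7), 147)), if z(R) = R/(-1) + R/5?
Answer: 20/30361 ≈ 0.00065874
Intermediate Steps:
z(R) = -4*R/5 (z(R) = R*(-1) + R*(⅕) = -R + R/5 = -4*R/5)
g(A, n) = A/2 + 35*n/4 (g(A, n) = -(-4*A - 70*n)/8 = -(-70*n - 4*A)/8 = A/2 + 35*n/4)
1/(f(139) + g(z(-7), 147)) = 1/(229 + ((-⅘*(-7))/2 + (35/4)*147)) = 1/(229 + ((½)*(28/5) + 5145/4)) = 1/(229 + (14/5 + 5145/4)) = 1/(229 + 25781/20) = 1/(30361/20) = 20/30361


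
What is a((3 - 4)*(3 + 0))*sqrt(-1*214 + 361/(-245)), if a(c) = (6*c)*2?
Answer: -36*I*sqrt(263955)/35 ≈ -528.44*I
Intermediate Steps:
a(c) = 12*c
a((3 - 4)*(3 + 0))*sqrt(-1*214 + 361/(-245)) = (12*((3 - 4)*(3 + 0)))*sqrt(-1*214 + 361/(-245)) = (12*(-1*3))*sqrt(-214 + 361*(-1/245)) = (12*(-3))*sqrt(-214 - 361/245) = -36*I*sqrt(263955)/35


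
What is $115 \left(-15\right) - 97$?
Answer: $-1822$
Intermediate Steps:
$115 \left(-15\right) - 97 = -1725 - 97 = -1822$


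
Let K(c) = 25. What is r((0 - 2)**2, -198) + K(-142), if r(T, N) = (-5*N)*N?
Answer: -195995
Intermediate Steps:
r(T, N) = -5*N**2
r((0 - 2)**2, -198) + K(-142) = -5*(-198)**2 + 25 = -5*39204 + 25 = -196020 + 25 = -195995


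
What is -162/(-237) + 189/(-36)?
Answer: -1443/316 ≈ -4.5665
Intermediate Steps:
-162/(-237) + 189/(-36) = -162*(-1/237) + 189*(-1/36) = 54/79 - 21/4 = -1443/316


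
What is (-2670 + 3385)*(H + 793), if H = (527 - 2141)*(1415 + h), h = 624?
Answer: -2352459395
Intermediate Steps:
H = -3290946 (H = (527 - 2141)*(1415 + 624) = -1614*2039 = -3290946)
(-2670 + 3385)*(H + 793) = (-2670 + 3385)*(-3290946 + 793) = 715*(-3290153) = -2352459395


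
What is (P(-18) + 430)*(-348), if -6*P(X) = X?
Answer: -150684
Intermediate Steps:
P(X) = -X/6
(P(-18) + 430)*(-348) = (-⅙*(-18) + 430)*(-348) = (3 + 430)*(-348) = 433*(-348) = -150684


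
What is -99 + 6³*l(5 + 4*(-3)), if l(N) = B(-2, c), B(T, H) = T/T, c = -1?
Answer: 117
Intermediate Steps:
B(T, H) = 1
l(N) = 1
-99 + 6³*l(5 + 4*(-3)) = -99 + 6³*1 = -99 + 216*1 = -99 + 216 = 117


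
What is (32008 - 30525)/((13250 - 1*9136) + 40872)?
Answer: 1483/44986 ≈ 0.032966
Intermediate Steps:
(32008 - 30525)/((13250 - 1*9136) + 40872) = 1483/((13250 - 9136) + 40872) = 1483/(4114 + 40872) = 1483/44986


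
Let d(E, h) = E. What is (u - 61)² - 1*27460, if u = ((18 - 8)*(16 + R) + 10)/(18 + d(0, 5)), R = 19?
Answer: -25779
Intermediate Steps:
u = 20 (u = ((18 - 8)*(16 + 19) + 10)/(18 + 0) = (10*35 + 10)/18 = (350 + 10)*(1/18) = 360*(1/18) = 20)
(u - 61)² - 1*27460 = (20 - 61)² - 1*27460 = (-41)² - 27460 = 1681 - 27460 = -25779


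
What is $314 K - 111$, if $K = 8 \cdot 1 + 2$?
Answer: $3029$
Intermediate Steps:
$K = 10$ ($K = 8 + 2 = 10$)
$314 K - 111 = 314 \cdot 10 - 111 = 3140 - 111 = 3029$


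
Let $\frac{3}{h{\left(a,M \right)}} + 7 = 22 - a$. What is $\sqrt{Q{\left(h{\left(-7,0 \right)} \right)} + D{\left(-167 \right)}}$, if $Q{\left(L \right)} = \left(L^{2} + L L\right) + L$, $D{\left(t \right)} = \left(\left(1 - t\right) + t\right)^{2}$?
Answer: $\frac{\sqrt{142}}{11} \approx 1.0833$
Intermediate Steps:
$h{\left(a,M \right)} = \frac{3}{15 - a}$ ($h{\left(a,M \right)} = \frac{3}{-7 - \left(-22 + a\right)} = \frac{3}{15 - a}$)
$D{\left(t \right)} = 1$ ($D{\left(t \right)} = 1^{2} = 1$)
$Q{\left(L \right)} = L + 2 L^{2}$ ($Q{\left(L \right)} = \left(L^{2} + L^{2}\right) + L = 2 L^{2} + L = L + 2 L^{2}$)
$\sqrt{Q{\left(h{\left(-7,0 \right)} \right)} + D{\left(-167 \right)}} = \sqrt{- \frac{3}{-15 - 7} \left(1 + 2 \left(- \frac{3}{-15 - 7}\right)\right) + 1} = \sqrt{- \frac{3}{-22} \left(1 + 2 \left(- \frac{3}{-22}\right)\right) + 1} = \sqrt{\left(-3\right) \left(- \frac{1}{22}\right) \left(1 + 2 \left(\left(-3\right) \left(- \frac{1}{22}\right)\right)\right) + 1} = \sqrt{\frac{3 \left(1 + 2 \cdot \frac{3}{22}\right)}{22} + 1} = \sqrt{\frac{3 \left(1 + \frac{3}{11}\right)}{22} + 1} = \sqrt{\frac{3}{22} \cdot \frac{14}{11} + 1} = \sqrt{\frac{21}{121} + 1} = \sqrt{\frac{142}{121}} = \frac{\sqrt{142}}{11}$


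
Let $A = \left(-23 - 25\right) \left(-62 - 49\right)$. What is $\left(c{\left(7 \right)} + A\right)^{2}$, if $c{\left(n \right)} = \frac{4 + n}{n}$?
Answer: $\frac{1391812249}{49} \approx 2.8404 \cdot 10^{7}$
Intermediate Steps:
$c{\left(n \right)} = \frac{4 + n}{n}$
$A = 5328$ ($A = \left(-48\right) \left(-111\right) = 5328$)
$\left(c{\left(7 \right)} + A\right)^{2} = \left(\frac{4 + 7}{7} + 5328\right)^{2} = \left(\frac{1}{7} \cdot 11 + 5328\right)^{2} = \left(\frac{11}{7} + 5328\right)^{2} = \left(\frac{37307}{7}\right)^{2} = \frac{1391812249}{49}$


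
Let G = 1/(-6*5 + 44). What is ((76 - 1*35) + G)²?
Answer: 330625/196 ≈ 1686.9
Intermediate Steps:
G = 1/14 (G = 1/(-30 + 44) = 1/14 ≈ 0.071429)
((76 - 1*35) + G)² = ((76 - 1*35) + 1/14)² = ((76 - 35) + 1/14)² = (41 + 1/14)² = (575/14)² = 330625/196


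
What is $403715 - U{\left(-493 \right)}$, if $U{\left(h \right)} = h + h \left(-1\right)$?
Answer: $403715$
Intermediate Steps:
$U{\left(h \right)} = 0$ ($U{\left(h \right)} = h - h = 0$)
$403715 - U{\left(-493 \right)} = 403715 - 0 = 403715 + 0 = 403715$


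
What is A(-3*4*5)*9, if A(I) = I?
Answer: -540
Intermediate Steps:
A(-3*4*5)*9 = (-3*4*5)*9 = -12*5*9 = -60*9 = -540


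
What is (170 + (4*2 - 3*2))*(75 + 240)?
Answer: 54180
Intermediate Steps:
(170 + (4*2 - 3*2))*(75 + 240) = (170 + (8 - 6))*315 = (170 + 2)*315 = 172*315 = 54180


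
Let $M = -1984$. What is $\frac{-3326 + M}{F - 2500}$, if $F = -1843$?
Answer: $\frac{5310}{4343} \approx 1.2227$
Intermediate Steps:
$\frac{-3326 + M}{F - 2500} = \frac{-3326 - 1984}{-1843 - 2500} = - \frac{5310}{-4343} = \left(-5310\right) \left(- \frac{1}{4343}\right) = \frac{5310}{4343}$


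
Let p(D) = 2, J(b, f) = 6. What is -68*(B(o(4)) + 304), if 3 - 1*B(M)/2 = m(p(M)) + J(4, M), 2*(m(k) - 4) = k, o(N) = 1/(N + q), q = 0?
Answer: -19584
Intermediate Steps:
o(N) = 1/N (o(N) = 1/(N + 0) = 1/N)
m(k) = 4 + k/2
B(M) = -16 (B(M) = 6 - 2*((4 + (1/2)*2) + 6) = 6 - 2*((4 + 1) + 6) = 6 - 2*(5 + 6) = 6 - 2*11 = 6 - 22 = -16)
-68*(B(o(4)) + 304) = -68*(-16 + 304) = -68*288 = -19584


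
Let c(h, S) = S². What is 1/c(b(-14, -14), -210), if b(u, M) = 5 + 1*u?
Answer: 1/44100 ≈ 2.2676e-5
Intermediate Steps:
b(u, M) = 5 + u
1/c(b(-14, -14), -210) = 1/((-210)²) = 1/44100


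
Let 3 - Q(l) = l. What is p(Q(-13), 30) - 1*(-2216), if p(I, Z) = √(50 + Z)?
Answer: 2216 + 4*√5 ≈ 2224.9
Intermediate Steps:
Q(l) = 3 - l
p(Q(-13), 30) - 1*(-2216) = √(50 + 30) - 1*(-2216) = √80 + 2216 = 4*√5 + 2216 = 2216 + 4*√5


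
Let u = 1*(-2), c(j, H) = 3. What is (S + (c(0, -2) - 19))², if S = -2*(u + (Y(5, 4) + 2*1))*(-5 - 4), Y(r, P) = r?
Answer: 5476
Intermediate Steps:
u = -2
S = 90 (S = -2*(-2 + (5 + 2*1))*(-5 - 4) = -2*(-2 + (5 + 2))*(-9) = -2*(-2 + 7)*(-9) = -10*(-9) = -2*(-45) = 90)
(S + (c(0, -2) - 19))² = (90 + (3 - 19))² = (90 - 16)² = 74² = 5476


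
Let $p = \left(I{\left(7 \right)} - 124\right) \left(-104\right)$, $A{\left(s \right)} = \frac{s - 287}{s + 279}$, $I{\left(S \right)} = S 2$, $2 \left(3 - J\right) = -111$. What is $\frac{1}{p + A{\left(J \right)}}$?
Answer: $\frac{675}{7721543} \approx 8.7418 \cdot 10^{-5}$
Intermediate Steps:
$J = \frac{117}{2}$ ($J = 3 - - \frac{111}{2} = 3 + \frac{111}{2} = \frac{117}{2} \approx 58.5$)
$I{\left(S \right)} = 2 S$
$A{\left(s \right)} = \frac{-287 + s}{279 + s}$
$p = 11440$ ($p = \left(2 \cdot 7 - 124\right) \left(-104\right) = \left(14 - 124\right) \left(-104\right) = \left(-110\right) \left(-104\right) = 11440$)
$\frac{1}{p + A{\left(J \right)}} = \frac{1}{11440 + \frac{-287 + \frac{117}{2}}{279 + \frac{117}{2}}} = \frac{1}{11440 + \frac{1}{\frac{675}{2}} \left(- \frac{457}{2}\right)} = \frac{1}{11440 + \frac{2}{675} \left(- \frac{457}{2}\right)} = \frac{1}{11440 - \frac{457}{675}} = \frac{1}{\frac{7721543}{675}} = \frac{675}{7721543}$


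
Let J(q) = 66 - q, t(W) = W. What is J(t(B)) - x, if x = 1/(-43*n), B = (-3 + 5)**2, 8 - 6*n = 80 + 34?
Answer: 141295/2279 ≈ 61.999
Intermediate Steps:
n = -53/3 (n = 4/3 - (80 + 34)/6 = 4/3 - 1/6*114 = 4/3 - 19 = -53/3 ≈ -17.667)
B = 4 (B = 2**2 = 4)
x = 3/2279 (x = 1/(-43*(-53/3)) = 1/(2279/3) = 3/2279 ≈ 0.0013164)
J(t(B)) - x = (66 - 1*4) - 1*3/2279 = (66 - 4) - 3/2279 = 62 - 3/2279 = 141295/2279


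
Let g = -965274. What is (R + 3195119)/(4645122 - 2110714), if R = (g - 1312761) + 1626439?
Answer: 2543523/2534408 ≈ 1.0036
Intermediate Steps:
R = -651596 (R = (-965274 - 1312761) + 1626439 = -2278035 + 1626439 = -651596)
(R + 3195119)/(4645122 - 2110714) = (-651596 + 3195119)/(4645122 - 2110714) = 2543523/2534408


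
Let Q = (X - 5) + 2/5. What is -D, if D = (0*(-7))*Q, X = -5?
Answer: 0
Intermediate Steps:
Q = -48/5 (Q = (-5 - 5) + 2/5 = -10 + 2*(⅕) = -10 + ⅖ = -48/5 ≈ -9.6000)
D = 0 (D = (0*(-7))*(-48/5) = 0*(-48/5) = 0)
-D = -1*0 = 0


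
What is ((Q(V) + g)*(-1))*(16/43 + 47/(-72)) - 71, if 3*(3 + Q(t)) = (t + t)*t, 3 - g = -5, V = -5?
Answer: -602963/9288 ≈ -64.918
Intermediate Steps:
g = 8 (g = 3 - 1*(-5) = 3 + 5 = 8)
Q(t) = -3 + 2*t²/3 (Q(t) = -3 + ((t + t)*t)/3 = -3 + ((2*t)*t)/3 = -3 + (2*t²)/3 = -3 + 2*t²/3)
((Q(V) + g)*(-1))*(16/43 + 47/(-72)) - 71 = (((-3 + (⅔)*(-5)²) + 8)*(-1))*(16/43 + 47/(-72)) - 71 = (((-3 + (⅔)*25) + 8)*(-1))*(16*(1/43) + 47*(-1/72)) - 71 = (((-3 + 50/3) + 8)*(-1))*(16/43 - 47/72) - 71 = ((41/3 + 8)*(-1))*(-869/3096) - 71 = ((65/3)*(-1))*(-869/3096) - 71 = -65/3*(-869/3096) - 71 = 56485/9288 - 71 = -602963/9288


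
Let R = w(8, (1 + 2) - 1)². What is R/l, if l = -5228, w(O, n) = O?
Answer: -16/1307 ≈ -0.012242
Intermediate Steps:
R = 64 (R = 8² = 64)
R/l = 64/(-5228) = 64*(-1/5228) = -16/1307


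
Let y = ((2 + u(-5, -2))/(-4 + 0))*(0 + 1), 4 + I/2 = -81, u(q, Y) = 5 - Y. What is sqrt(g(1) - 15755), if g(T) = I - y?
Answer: I*sqrt(63691)/2 ≈ 126.19*I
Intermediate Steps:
I = -170 (I = -8 + 2*(-81) = -8 - 162 = -170)
y = -9/4 (y = ((2 + (5 - 1*(-2)))/(-4 + 0))*(0 + 1) = ((2 + (5 + 2))/(-4))*1 = ((2 + 7)*(-1/4))*1 = (9*(-1/4))*1 = -9/4*1 = -9/4 ≈ -2.2500)
g(T) = -671/4 (g(T) = -170 - 1*(-9/4) = -170 + 9/4 = -671/4)
sqrt(g(1) - 15755) = sqrt(-671/4 - 15755) = sqrt(-63691/4) = I*sqrt(63691)/2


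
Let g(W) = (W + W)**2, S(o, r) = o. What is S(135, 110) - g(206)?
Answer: -169609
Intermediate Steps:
g(W) = 4*W**2 (g(W) = (2*W)**2 = 4*W**2)
S(135, 110) - g(206) = 135 - 4*206**2 = 135 - 4*42436 = 135 - 1*169744 = 135 - 169744 = -169609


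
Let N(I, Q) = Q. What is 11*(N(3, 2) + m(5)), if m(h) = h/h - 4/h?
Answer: 121/5 ≈ 24.200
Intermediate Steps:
m(h) = 1 - 4/h
11*(N(3, 2) + m(5)) = 11*(2 + (-4 + 5)/5) = 11*(2 + (⅕)*1) = 11*(2 + ⅕) = 11*(11/5) = 121/5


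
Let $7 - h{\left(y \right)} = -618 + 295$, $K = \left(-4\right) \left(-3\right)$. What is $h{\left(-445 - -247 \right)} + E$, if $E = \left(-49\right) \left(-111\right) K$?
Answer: $65598$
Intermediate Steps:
$K = 12$
$h{\left(y \right)} = 330$ ($h{\left(y \right)} = 7 - \left(-618 + 295\right) = 7 - -323 = 7 + 323 = 330$)
$E = 65268$ ($E = \left(-49\right) \left(-111\right) 12 = 5439 \cdot 12 = 65268$)
$h{\left(-445 - -247 \right)} + E = 330 + 65268 = 65598$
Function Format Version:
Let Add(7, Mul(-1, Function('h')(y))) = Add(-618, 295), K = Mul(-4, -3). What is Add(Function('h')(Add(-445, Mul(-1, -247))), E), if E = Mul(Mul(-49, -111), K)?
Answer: 65598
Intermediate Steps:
K = 12
Function('h')(y) = 330 (Function('h')(y) = Add(7, Mul(-1, Add(-618, 295))) = Add(7, Mul(-1, -323)) = Add(7, 323) = 330)
E = 65268 (E = Mul(Mul(-49, -111), 12) = Mul(5439, 12) = 65268)
Add(Function('h')(Add(-445, Mul(-1, -247))), E) = Add(330, 65268) = 65598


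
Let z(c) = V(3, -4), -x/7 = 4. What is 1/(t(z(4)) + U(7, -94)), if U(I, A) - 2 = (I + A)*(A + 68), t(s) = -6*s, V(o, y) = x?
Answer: 1/2432 ≈ 0.00041118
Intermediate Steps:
x = -28 (x = -7*4 = -28)
V(o, y) = -28
z(c) = -28
U(I, A) = 2 + (68 + A)*(A + I) (U(I, A) = 2 + (I + A)*(A + 68) = 2 + (A + I)*(68 + A) = 2 + (68 + A)*(A + I))
1/(t(z(4)) + U(7, -94)) = 1/(-6*(-28) + (2 + (-94)² + 68*(-94) + 68*7 - 94*7)) = 1/(168 + (2 + 8836 - 6392 + 476 - 658)) = 1/(168 + 2264) = 1/2432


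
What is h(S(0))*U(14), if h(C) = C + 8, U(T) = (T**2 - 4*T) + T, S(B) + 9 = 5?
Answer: 616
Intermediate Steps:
S(B) = -4 (S(B) = -9 + 5 = -4)
U(T) = T**2 - 3*T
h(C) = 8 + C
h(S(0))*U(14) = (8 - 4)*(14*(-3 + 14)) = 4*(14*11) = 4*154 = 616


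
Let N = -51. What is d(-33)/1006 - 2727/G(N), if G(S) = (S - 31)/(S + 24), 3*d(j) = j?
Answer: -18517919/20623 ≈ -897.93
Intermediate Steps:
d(j) = j/3
G(S) = (-31 + S)/(24 + S)
d(-33)/1006 - 2727/G(N) = ((⅓)*(-33))/1006 - 2727*(24 - 51)/(-31 - 51) = -11*1/1006 - 2727/(-82/(-27)) = -11/1006 - 2727/((-1/27*(-82))) = -11/1006 - 2727/82/27 = -11/1006 - 2727*27/82 = -11/1006 - 73629/82 = -18517919/20623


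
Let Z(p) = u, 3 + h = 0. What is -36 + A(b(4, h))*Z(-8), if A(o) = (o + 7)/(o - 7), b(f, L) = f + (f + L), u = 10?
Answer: -96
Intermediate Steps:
h = -3 (h = -3 + 0 = -3)
b(f, L) = L + 2*f (b(f, L) = f + (L + f) = L + 2*f)
A(o) = (7 + o)/(-7 + o)
Z(p) = 10
-36 + A(b(4, h))*Z(-8) = -36 + ((7 + (-3 + 2*4))/(-7 + (-3 + 2*4)))*10 = -36 + ((7 + (-3 + 8))/(-7 + (-3 + 8)))*10 = -36 + ((7 + 5)/(-7 + 5))*10 = -36 + (12/(-2))*10 = -36 - ½*12*10 = -36 - 6*10 = -36 - 60 = -96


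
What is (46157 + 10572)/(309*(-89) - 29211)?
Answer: -3337/3336 ≈ -1.0003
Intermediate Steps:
(46157 + 10572)/(309*(-89) - 29211) = 56729/(-27501 - 29211) = 56729/(-56712) = 56729*(-1/56712) = -3337/3336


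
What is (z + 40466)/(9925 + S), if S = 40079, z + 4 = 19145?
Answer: 6623/5556 ≈ 1.1920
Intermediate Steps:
z = 19141 (z = -4 + 19145 = 19141)
(z + 40466)/(9925 + S) = (19141 + 40466)/(9925 + 40079) = 59607/50004 = 59607*(1/50004) = 6623/5556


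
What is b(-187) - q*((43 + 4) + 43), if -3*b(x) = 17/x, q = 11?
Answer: -32669/33 ≈ -989.97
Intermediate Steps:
b(x) = -17/(3*x)
b(-187) - q*((43 + 4) + 43) = -17/3/(-187) - 11*((43 + 4) + 43) = -17/3*(-1/187) - 11*(47 + 43) = 1/33 - 11*90 = 1/33 - 1*990 = 1/33 - 990 = -32669/33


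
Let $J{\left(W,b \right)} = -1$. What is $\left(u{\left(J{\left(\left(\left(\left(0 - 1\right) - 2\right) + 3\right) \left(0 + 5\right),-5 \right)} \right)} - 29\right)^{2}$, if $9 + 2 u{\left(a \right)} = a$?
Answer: $1156$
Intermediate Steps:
$u{\left(a \right)} = - \frac{9}{2} + \frac{a}{2}$
$\left(u{\left(J{\left(\left(\left(\left(0 - 1\right) - 2\right) + 3\right) \left(0 + 5\right),-5 \right)} \right)} - 29\right)^{2} = \left(\left(- \frac{9}{2} + \frac{1}{2} \left(-1\right)\right) - 29\right)^{2} = \left(\left(- \frac{9}{2} - \frac{1}{2}\right) - 29\right)^{2} = \left(-5 - 29\right)^{2} = \left(-34\right)^{2} = 1156$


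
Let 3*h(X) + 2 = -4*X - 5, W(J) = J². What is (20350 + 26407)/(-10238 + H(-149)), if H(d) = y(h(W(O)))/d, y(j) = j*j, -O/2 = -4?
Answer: -62701137/13798327 ≈ -4.5441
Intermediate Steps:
O = 8 (O = -2*(-4) = 8)
h(X) = -7/3 - 4*X/3 (h(X) = -⅔ + (-4*X - 5)/3 = -⅔ + (-5 - 4*X)/3 = -⅔ + (-5/3 - 4*X/3) = -7/3 - 4*X/3)
y(j) = j²
H(d) = 69169/(9*d) (H(d) = (-7/3 - 4/3*8²)²/d = (-7/3 - 4/3*64)²/d = (-7/3 - 256/3)²/d = (-263/3)²/d = 69169/(9*d))
(20350 + 26407)/(-10238 + H(-149)) = (20350 + 26407)/(-10238 + (69169/9)/(-149)) = 46757/(-10238 + (69169/9)*(-1/149)) = 46757/(-10238 - 69169/1341) = 46757/(-13798327/1341) = 46757*(-1341/13798327) = -62701137/13798327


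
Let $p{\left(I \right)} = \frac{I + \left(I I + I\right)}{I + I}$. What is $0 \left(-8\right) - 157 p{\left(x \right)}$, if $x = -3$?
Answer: $\frac{157}{2} \approx 78.5$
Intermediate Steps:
$p{\left(I \right)} = \frac{I^{2} + 2 I}{2 I}$ ($p{\left(I \right)} = \frac{I + \left(I^{2} + I\right)}{2 I} = \left(I + \left(I + I^{2}\right)\right) \frac{1}{2 I} = \left(I^{2} + 2 I\right) \frac{1}{2 I} = \frac{I^{2} + 2 I}{2 I}$)
$0 \left(-8\right) - 157 p{\left(x \right)} = 0 \left(-8\right) - 157 \left(1 + \frac{1}{2} \left(-3\right)\right) = 0 - 157 \left(1 - \frac{3}{2}\right) = 0 - - \frac{157}{2} = 0 + \frac{157}{2} = \frac{157}{2}$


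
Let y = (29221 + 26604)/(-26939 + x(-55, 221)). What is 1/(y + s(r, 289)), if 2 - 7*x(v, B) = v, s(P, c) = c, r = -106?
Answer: 188516/54090349 ≈ 0.0034852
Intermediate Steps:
x(v, B) = 2/7 - v/7
y = -390775/188516 (y = (29221 + 26604)/(-26939 + (2/7 - 1/7*(-55))) = 55825/(-26939 + (2/7 + 55/7)) = 55825/(-26939 + 57/7) = 55825/(-188516/7) = 55825*(-7/188516) = -390775/188516 ≈ -2.0729)
1/(y + s(r, 289)) = 1/(-390775/188516 + 289) = 1/(54090349/188516) = 188516/54090349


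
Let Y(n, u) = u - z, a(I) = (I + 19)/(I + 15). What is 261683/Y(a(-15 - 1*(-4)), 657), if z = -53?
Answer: 261683/710 ≈ 368.57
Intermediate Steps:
a(I) = (19 + I)/(15 + I)
Y(n, u) = 53 + u (Y(n, u) = u - 1*(-53) = u + 53 = 53 + u)
261683/Y(a(-15 - 1*(-4)), 657) = 261683/(53 + 657) = 261683/710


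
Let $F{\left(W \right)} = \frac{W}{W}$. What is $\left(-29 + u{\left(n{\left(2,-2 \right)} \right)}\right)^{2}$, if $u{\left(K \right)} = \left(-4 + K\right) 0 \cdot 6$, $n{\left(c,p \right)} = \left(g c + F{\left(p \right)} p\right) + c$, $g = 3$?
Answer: $841$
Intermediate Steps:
$F{\left(W \right)} = 1$
$n{\left(c,p \right)} = p + 4 c$ ($n{\left(c,p \right)} = \left(3 c + 1 p\right) + c = \left(3 c + p\right) + c = \left(p + 3 c\right) + c = p + 4 c$)
$u{\left(K \right)} = 0$ ($u{\left(K \right)} = 0 \cdot 6 = 0$)
$\left(-29 + u{\left(n{\left(2,-2 \right)} \right)}\right)^{2} = \left(-29 + 0\right)^{2} = \left(-29\right)^{2} = 841$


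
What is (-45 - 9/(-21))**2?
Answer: 97344/49 ≈ 1986.6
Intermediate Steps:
(-45 - 9/(-21))**2 = (-45 - 9*(-1/21))**2 = (-45 + 3/7)**2 = (-312/7)**2 = 97344/49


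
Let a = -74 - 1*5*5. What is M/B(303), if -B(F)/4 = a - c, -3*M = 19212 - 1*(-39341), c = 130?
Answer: -58553/2748 ≈ -21.307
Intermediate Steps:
M = -58553/3 (M = -(19212 - 1*(-39341))/3 = -(19212 + 39341)/3 = -1/3*58553 = -58553/3 ≈ -19518.)
a = -99 (a = -74 - 5*5 = -74 - 25 = -99)
B(F) = 916 (B(F) = -4*(-99 - 1*130) = -4*(-99 - 130) = -4*(-229) = 916)
M/B(303) = -58553/3/916 = -58553/3*1/916 = -58553/2748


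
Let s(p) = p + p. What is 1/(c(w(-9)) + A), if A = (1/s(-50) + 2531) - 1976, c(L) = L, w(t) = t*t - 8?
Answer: 100/62799 ≈ 0.0015924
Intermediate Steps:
w(t) = -8 + t**2 (w(t) = t**2 - 8 = -8 + t**2)
s(p) = 2*p
A = 55499/100 (A = (1/(2*(-50)) + 2531) - 1976 = (1/(-100) + 2531) - 1976 = (-1/100 + 2531) - 1976 = 253099/100 - 1976 = 55499/100 ≈ 554.99)
1/(c(w(-9)) + A) = 1/((-8 + (-9)**2) + 55499/100) = 1/((-8 + 81) + 55499/100) = 1/(73 + 55499/100) = 1/(62799/100) = 100/62799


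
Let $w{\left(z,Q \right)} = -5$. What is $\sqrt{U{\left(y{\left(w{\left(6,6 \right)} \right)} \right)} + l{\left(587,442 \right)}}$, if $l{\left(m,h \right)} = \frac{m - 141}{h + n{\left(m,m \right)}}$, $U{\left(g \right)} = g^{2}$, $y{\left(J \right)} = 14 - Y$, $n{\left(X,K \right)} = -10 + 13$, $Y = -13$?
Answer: $\frac{\sqrt{144558695}}{445} \approx 27.019$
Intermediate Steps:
$n{\left(X,K \right)} = 3$
$y{\left(J \right)} = 27$ ($y{\left(J \right)} = 14 - -13 = 14 + 13 = 27$)
$l{\left(m,h \right)} = \frac{-141 + m}{3 + h}$ ($l{\left(m,h \right)} = \frac{m - 141}{h + 3} = \frac{-141 + m}{3 + h}$)
$\sqrt{U{\left(y{\left(w{\left(6,6 \right)} \right)} \right)} + l{\left(587,442 \right)}} = \sqrt{27^{2} + \frac{-141 + 587}{3 + 442}} = \sqrt{729 + \frac{1}{445} \cdot 446} = \sqrt{729 + \frac{446}{445}} = \sqrt{\frac{324851}{445}} = \frac{\sqrt{144558695}}{445}$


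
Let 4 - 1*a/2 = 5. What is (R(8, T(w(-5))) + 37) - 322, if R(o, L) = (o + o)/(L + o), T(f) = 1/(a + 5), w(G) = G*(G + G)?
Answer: -7077/25 ≈ -283.08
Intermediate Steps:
a = -2 (a = 8 - 2*5 = 8 - 10 = -2)
w(G) = 2*G² (w(G) = G*(2*G) = 2*G²)
T(f) = ⅓ (T(f) = 1/(-2 + 5) = 1/3 = ⅓)
R(o, L) = 2*o/(L + o) (R(o, L) = (2*o)/(L + o) = 2*o/(L + o))
(R(8, T(w(-5))) + 37) - 322 = (2*8/(⅓ + 8) + 37) - 322 = (2*8/(25/3) + 37) - 322 = (2*8*(3/25) + 37) - 322 = (48/25 + 37) - 322 = 973/25 - 322 = -7077/25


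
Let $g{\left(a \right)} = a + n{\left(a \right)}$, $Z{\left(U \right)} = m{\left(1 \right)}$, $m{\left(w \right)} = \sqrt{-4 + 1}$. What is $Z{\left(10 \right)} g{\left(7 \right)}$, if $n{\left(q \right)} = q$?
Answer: $14 i \sqrt{3} \approx 24.249 i$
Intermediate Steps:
$m{\left(w \right)} = i \sqrt{3}$ ($m{\left(w \right)} = \sqrt{-3} = i \sqrt{3}$)
$Z{\left(U \right)} = i \sqrt{3}$
$g{\left(a \right)} = 2 a$ ($g{\left(a \right)} = a + a = 2 a$)
$Z{\left(10 \right)} g{\left(7 \right)} = i \sqrt{3} \cdot 2 \cdot 7 = i \sqrt{3} \cdot 14 = 14 i \sqrt{3}$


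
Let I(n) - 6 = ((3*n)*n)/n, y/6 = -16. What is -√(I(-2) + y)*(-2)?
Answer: 8*I*√6 ≈ 19.596*I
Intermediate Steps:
y = -96 (y = 6*(-16) = -96)
I(n) = 6 + 3*n (I(n) = 6 + ((3*n)*n)/n = 6 + (3*n²)/n = 6 + 3*n)
-√(I(-2) + y)*(-2) = -√((6 + 3*(-2)) - 96)*(-2) = -√((6 - 6) - 96)*(-2) = -√(0 - 96)*(-2) = -√(-96)*(-2) = -4*I*√6*(-2) = 8*I*√6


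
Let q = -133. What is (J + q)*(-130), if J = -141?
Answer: 35620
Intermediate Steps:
(J + q)*(-130) = (-141 - 133)*(-130) = -274*(-130) = 35620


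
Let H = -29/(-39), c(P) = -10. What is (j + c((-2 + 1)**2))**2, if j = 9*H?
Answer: 1849/169 ≈ 10.941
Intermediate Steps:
H = 29/39 (H = -29*(-1/39) = 29/39 ≈ 0.74359)
j = 87/13 (j = 9*(29/39) = 87/13 ≈ 6.6923)
(j + c((-2 + 1)**2))**2 = (87/13 - 10)**2 = (-43/13)**2 = 1849/169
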